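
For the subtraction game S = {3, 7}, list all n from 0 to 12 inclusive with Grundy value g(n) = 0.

Grundy values for subtraction set {3, 7}:
k:     0  1  2  3  4  5  6  7  8  9 10 11 12
g(k):  0  0  0  1  1  1  0  2  2  1  0  0  0
The P-positions (g = 0) in 0..12 are 0, 1, 2, 6, 10, 11, 12.

0, 1, 2, 6, 10, 11, 12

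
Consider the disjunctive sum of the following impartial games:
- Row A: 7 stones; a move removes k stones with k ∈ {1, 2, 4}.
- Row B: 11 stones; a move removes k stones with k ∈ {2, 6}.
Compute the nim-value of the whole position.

0

Build the Grundy sequence for row A with g(k) = mex{g(k−s) : s ∈ {1, 2, 4}, s ≤ k}:
k:     0  1  2  3  4  5  6  7
g(k):  0  1  2  0  1  2  0  1
So g(7) = 1.
For row B, compute g(0), g(1), … with moves {2, 6}:
k:     0  1  2  3  4  5  6  7  8  9 10 11
g(k):  0  0  1  1  0  0  1  1  0  0  1  1
So g(11) = 1.
By the Sprague-Grundy theorem, the Grundy value of a sum of independent games is the XOR of the component values.
Combined value = 1 XOR 1 = 0.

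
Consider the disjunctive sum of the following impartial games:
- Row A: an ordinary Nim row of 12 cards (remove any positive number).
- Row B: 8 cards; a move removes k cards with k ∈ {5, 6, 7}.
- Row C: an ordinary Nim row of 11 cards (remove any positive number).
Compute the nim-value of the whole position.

Row A is a plain Nim row of size 12, so its Grundy value is 12.
Grundy values for row B (subtraction set {5, 6, 7}):
k:     0  1  2  3  4  5  6  7  8
g(k):  0  0  0  0  0  1  1  1  1
So g(8) = 1.
Row C is a plain Nim row of size 11, so its Grundy value is 11.
By the Sprague-Grundy theorem, the Grundy value of a sum of independent games is the XOR of the component values.
Combined value = 12 ⊕ 1 ⊕ 11 = 6.

6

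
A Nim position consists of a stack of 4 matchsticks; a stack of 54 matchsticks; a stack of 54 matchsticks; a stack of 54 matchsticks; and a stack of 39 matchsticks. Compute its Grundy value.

21

Nim-sum: 4 XOR 54 XOR 54 XOR 54 XOR 39 = 21.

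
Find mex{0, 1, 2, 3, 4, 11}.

The values 0, 1, 2, 3, 4 are all present; 5 is the first non-negative integer missing from the set.

5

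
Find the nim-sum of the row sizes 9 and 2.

11

Compute the nim-sum pairwise:
9 ^ 2 = 11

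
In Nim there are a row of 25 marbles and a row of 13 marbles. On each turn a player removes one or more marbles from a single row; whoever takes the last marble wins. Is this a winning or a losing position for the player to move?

Winning position

Nim-sum: 25 ⊕ 13 = 20.
The nim-sum is 20 ≠ 0, so this is an N-position: the player to move can win.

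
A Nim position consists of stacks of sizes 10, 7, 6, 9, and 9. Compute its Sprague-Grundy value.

11

Nim-sum: 10 ⊕ 7 ⊕ 6 ⊕ 9 ⊕ 9 = 11.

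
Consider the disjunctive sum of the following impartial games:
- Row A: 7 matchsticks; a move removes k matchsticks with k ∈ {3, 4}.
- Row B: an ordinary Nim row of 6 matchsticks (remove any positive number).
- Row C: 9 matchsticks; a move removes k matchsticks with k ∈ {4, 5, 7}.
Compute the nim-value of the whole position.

4

For row A, compute g(0), g(1), … with moves {3, 4}:
k:     0  1  2  3  4  5  6  7
g(k):  0  0  0  1  1  1  2  0
So g(7) = 0.
Row B is a plain Nim row of size 6, so its Grundy value is 6.
For row C, compute g(0), g(1), … with moves {4, 5, 7}:
g(0) = mex{} = 0
g(1) = mex{} = 0
g(2) = mex{} = 0
g(3) = mex{} = 0
g(4) = mex{0} = 1
g(5) = mex{0} = 1
g(6) = mex{0} = 1
g(7) = mex{0} = 1
g(8) = mex{0,1} = 2
g(9) = mex{0,1} = 2
So g(9) = 2.
By the Sprague-Grundy theorem, the Grundy value of a sum of independent games is the XOR of the component values.
Combined value = 0 XOR 6 XOR 2 = 4.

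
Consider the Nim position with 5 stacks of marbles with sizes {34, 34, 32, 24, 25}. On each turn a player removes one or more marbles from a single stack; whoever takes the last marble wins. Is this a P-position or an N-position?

N-position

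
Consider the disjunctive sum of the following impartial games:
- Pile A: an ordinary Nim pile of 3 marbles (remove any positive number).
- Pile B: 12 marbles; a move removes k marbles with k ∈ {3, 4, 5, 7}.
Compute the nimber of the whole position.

Pile A is a plain Nim pile of size 3, so its Grundy value is 3.
For pile B, compute g(0), g(1), … with moves {3, 4, 5, 7}:
k:     0  1  2  3  4  5  6  7  8  9 10 11 12
g(k):  0  0  0  1  1  1  2  2  2  3  0  0  0
So g(12) = 0.
By the Sprague-Grundy theorem, the Grundy value of a sum of independent games is the XOR of the component values.
Combined value = 3 ⊕ 0 = 3.

3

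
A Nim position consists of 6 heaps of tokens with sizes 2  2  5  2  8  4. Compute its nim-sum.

11

Nim-sum: 2 ^ 2 ^ 5 ^ 2 ^ 8 ^ 4 = 11.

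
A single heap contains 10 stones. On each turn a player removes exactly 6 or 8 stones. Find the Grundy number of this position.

1

Compute g(0), g(1), … for moves {6, 8}:
g(0) = mex{} = 0
g(1) = mex{} = 0
g(2) = mex{} = 0
g(3) = mex{} = 0
g(4) = mex{} = 0
g(5) = mex{} = 0
g(6) = mex{0} = 1
g(7) = mex{0} = 1
g(8) = mex{0} = 1
g(9) = mex{0} = 1
g(10) = mex{0} = 1
So g(10) = 1.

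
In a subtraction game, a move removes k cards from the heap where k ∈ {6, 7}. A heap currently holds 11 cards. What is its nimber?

Grundy values for subtraction set {6, 7}:
g(0) = mex{} = 0
g(1) = mex{} = 0
g(2) = mex{} = 0
g(3) = mex{} = 0
g(4) = mex{} = 0
g(5) = mex{} = 0
g(6) = mex{0} = 1
g(7) = mex{0} = 1
g(8) = mex{0} = 1
g(9) = mex{0} = 1
g(10) = mex{0} = 1
g(11) = mex{0} = 1
So g(11) = 1.

1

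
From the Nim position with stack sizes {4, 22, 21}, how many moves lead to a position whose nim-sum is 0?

3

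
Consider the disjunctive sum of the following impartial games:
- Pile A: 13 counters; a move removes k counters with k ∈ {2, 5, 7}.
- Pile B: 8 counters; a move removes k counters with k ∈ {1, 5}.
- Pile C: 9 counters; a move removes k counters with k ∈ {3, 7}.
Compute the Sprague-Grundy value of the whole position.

Grundy values for pile A (subtraction set {2, 5, 7}):
g(0) = mex{} = 0
g(1) = mex{} = 0
g(2) = mex{0} = 1
g(3) = mex{0} = 1
g(4) = mex{1} = 0
g(5) = mex{0,1} = 2
g(6) = mex{0} = 1
g(7) = mex{0,1,2} = 3
g(8) = mex{0,1} = 2
g(9) = mex{0,1,3} = 2
g(10) = mex{1,2} = 0
g(11) = mex{0,1,2} = 3
g(12) = mex{0,2,3} = 1
g(13) = mex{1,2,3} = 0
So g(13) = 0.
Build the Grundy sequence for pile B with g(k) = mex{g(k−s) : s ∈ {1, 5}, s ≤ k}:
k:     0  1  2  3  4  5  6  7  8
g(k):  0  1  0  1  0  1  0  1  0
So g(8) = 0.
Grundy values for pile C (subtraction set {3, 7}):
g(0) = mex{} = 0
g(1) = mex{} = 0
g(2) = mex{} = 0
g(3) = mex{0} = 1
g(4) = mex{0} = 1
g(5) = mex{0} = 1
g(6) = mex{1} = 0
g(7) = mex{0,1} = 2
g(8) = mex{0,1} = 2
g(9) = mex{0} = 1
So g(9) = 1.
By the Sprague-Grundy theorem, the Grundy value of a sum of independent games is the XOR of the component values.
Combined value = 0 XOR 0 XOR 1 = 1.

1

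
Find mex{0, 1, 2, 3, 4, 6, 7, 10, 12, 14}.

5

The values 0, 1, 2, 3, 4 are all present; 5 is the first non-negative integer missing from the set.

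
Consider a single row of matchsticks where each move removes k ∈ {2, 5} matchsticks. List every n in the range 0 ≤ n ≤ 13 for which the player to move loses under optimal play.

Grundy values for subtraction set {2, 5}:
g(0) = mex{} = 0
g(1) = mex{} = 0
g(2) = mex{0} = 1
g(3) = mex{0} = 1
g(4) = mex{1} = 0
g(5) = mex{0,1} = 2
g(6) = mex{0} = 1
g(7) = mex{1,2} = 0
g(8) = mex{1} = 0
g(9) = mex{0} = 1
g(10) = mex{0,2} = 1
g(11) = mex{1} = 0
g(12) = mex{0,1} = 2
g(13) = mex{0} = 1
The P-positions (g = 0) in 0..13 are 0, 1, 4, 7, 8, 11.

0, 1, 4, 7, 8, 11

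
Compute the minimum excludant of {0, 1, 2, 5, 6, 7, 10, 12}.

The values 0, 1, 2 are all present; 3 is the first non-negative integer missing from the set.

3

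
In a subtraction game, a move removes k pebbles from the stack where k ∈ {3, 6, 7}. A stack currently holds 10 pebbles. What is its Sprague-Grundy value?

Compute g(0), g(1), … for moves {3, 6, 7}:
k:     0  1  2  3  4  5  6  7  8  9 10
g(k):  0  0  0  1  1  1  2  2  2  3  0
So g(10) = 0.

0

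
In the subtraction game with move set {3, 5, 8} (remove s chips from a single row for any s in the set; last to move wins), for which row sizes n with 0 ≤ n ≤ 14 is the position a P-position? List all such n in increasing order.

0, 1, 2, 11, 12, 13

Grundy values for subtraction set {3, 5, 8}:
k:     0  1  2  3  4  5  6  7  8  9 10 11 12 13 14
g(k):  0  0  0  1  1  1  2  2  2  3  3  0  0  0  1
The P-positions (g = 0) in 0..14 are 0, 1, 2, 11, 12, 13.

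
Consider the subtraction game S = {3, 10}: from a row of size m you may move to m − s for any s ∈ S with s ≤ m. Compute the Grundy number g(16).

1

Build the Grundy sequence with g(k) = mex{g(k−s) : s ∈ {3, 10}, s ≤ k}:
k:     0  1  2  3  4  5  6  7  8  9 10 11 12 13 14 15 16
g(k):  0  0  0  1  1  1  0  0  0  1  1  1  2  0  0  0  1
So g(16) = 1.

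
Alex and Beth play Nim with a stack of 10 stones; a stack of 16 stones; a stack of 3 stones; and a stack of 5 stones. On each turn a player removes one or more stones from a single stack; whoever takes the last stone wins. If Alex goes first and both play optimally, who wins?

In binary:
  01010  (10)
  10000  (16)
  00011  (3)
  00101  (5)
  -----
  11100  (28)
The nim-sum is 28 ≠ 0, so this is an N-position: the player to move can win; Alex has a winning move.

Alex wins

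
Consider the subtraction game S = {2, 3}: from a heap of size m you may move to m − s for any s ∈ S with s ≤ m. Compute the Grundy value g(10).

Grundy values for subtraction set {2, 3}:
k:     0  1  2  3  4  5  6  7  8  9 10
g(k):  0  0  1  1  2  0  0  1  1  2  0
So g(10) = 0.

0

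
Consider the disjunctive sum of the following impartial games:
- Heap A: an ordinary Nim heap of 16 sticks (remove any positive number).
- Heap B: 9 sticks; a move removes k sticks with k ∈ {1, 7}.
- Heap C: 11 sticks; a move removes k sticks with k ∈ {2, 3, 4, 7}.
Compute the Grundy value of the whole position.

17

Heap A is a plain Nim heap of size 16, so its Grundy value is 16.
For heap B, compute g(0), g(1), … with moves {1, 7}:
k:     0  1  2  3  4  5  6  7  8  9
g(k):  0  1  0  1  0  1  0  1  0  1
So g(9) = 1.
Grundy values for heap C (subtraction set {2, 3, 4, 7}):
k:     0  1  2  3  4  5  6  7  8  9 10 11
g(k):  0  0  1  1  2  2  0  3  1  4  2  0
So g(11) = 0.
By the Sprague-Grundy theorem, the Grundy value of a sum of independent games is the XOR of the component values.
Combined value = 16 XOR 1 XOR 0 = 17.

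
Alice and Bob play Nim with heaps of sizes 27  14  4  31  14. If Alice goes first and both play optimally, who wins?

Nim-sum: 27 XOR 14 XOR 4 XOR 31 XOR 14 = 0.
The nim-sum is 0, so this is a P-position: the player to move is in a losing position under optimal play; Alice is about to move from it and so loses — Bob wins.

Bob wins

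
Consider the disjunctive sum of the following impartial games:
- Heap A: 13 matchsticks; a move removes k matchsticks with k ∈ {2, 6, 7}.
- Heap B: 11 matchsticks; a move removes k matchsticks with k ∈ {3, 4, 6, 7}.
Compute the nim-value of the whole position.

0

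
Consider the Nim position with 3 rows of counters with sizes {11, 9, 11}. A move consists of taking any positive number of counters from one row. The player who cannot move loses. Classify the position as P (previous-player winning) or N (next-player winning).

Nim-sum: 11 XOR 9 XOR 11 = 9.
The nim-sum is 9 ≠ 0, so this is an N-position: the player to move can win.

N-position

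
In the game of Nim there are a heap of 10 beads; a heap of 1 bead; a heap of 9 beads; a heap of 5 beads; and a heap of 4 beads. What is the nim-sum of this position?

Write each in binary and XOR column by column:
  1010  (10)
  0001  (1)
  1001  (9)
  0101  (5)
  0100  (4)
  ----
  0011  (3)

3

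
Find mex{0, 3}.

0 is in the set but 1 is not, so the mex is 1.

1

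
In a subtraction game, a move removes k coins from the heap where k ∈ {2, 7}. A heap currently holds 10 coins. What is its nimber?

0

Grundy values for subtraction set {2, 7}:
k:     0  1  2  3  4  5  6  7  8  9 10
g(k):  0  0  1  1  0  0  1  1  2  0  0
So g(10) = 0.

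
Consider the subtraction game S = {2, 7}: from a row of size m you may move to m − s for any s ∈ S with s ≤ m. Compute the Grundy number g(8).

2

Grundy values for subtraction set {2, 7}:
g(0) = mex{} = 0
g(1) = mex{} = 0
g(2) = mex{0} = 1
g(3) = mex{0} = 1
g(4) = mex{1} = 0
g(5) = mex{1} = 0
g(6) = mex{0} = 1
g(7) = mex{0} = 1
g(8) = mex{0,1} = 2
So g(8) = 2.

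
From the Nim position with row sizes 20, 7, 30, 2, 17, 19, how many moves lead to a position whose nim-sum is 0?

1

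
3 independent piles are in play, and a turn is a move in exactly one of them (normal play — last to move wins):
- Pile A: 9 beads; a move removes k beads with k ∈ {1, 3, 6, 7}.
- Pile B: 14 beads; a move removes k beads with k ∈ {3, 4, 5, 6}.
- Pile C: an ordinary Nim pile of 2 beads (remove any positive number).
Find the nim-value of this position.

Build the Grundy sequence for pile A with g(k) = mex{g(k−s) : s ∈ {1, 3, 6, 7}, s ≤ k}:
k:     0  1  2  3  4  5  6  7  8  9
g(k):  0  1  0  1  0  1  2  3  2  3
So g(9) = 3.
Grundy values for pile B (subtraction set {3, 4, 5, 6}):
k:     0  1  2  3  4  5  6  7  8  9 10 11 12 13 14
g(k):  0  0  0  1  1  1  2  2  2  0  0  0  1  1  1
So g(14) = 1.
Pile C is a plain Nim pile of size 2, so its Grundy value is 2.
By the Sprague-Grundy theorem, the Grundy value of a sum of independent games is the XOR of the component values.
Combined value = 3 ⊕ 1 ⊕ 2 = 0.

0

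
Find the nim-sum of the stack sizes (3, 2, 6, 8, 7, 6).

Bitwise XOR of the heap sizes:
  0011  (3)
  0010  (2)
  0110  (6)
  1000  (8)
  0111  (7)
  0110  (6)
  ----
  1110  (14)

14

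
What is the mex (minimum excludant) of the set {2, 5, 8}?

0 is not in the set, so the mex is 0.

0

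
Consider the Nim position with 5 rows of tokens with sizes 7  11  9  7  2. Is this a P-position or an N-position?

P-position

Compute the nim-sum pairwise:
7 ^ 11 = 12
12 ^ 9 = 5
5 ^ 7 = 2
2 ^ 2 = 0
The nim-sum is 0, so this is a P-position: the player to move is in a losing position under optimal play.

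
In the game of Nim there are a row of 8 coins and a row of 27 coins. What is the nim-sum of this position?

19

Compute the nim-sum pairwise:
8 ⊕ 27 = 19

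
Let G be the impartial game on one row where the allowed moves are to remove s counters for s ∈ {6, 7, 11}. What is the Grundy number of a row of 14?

Build the Grundy sequence with g(k) = mex{g(k−s) : s ∈ {6, 7, 11}, s ≤ k}:
g(0) = mex{} = 0
g(1) = mex{} = 0
g(2) = mex{} = 0
g(3) = mex{} = 0
g(4) = mex{} = 0
g(5) = mex{} = 0
g(6) = mex{0} = 1
g(7) = mex{0} = 1
g(8) = mex{0} = 1
g(9) = mex{0} = 1
g(10) = mex{0} = 1
g(11) = mex{0} = 1
g(12) = mex{0,1} = 2
g(13) = mex{0,1} = 2
g(14) = mex{0,1} = 2
So g(14) = 2.

2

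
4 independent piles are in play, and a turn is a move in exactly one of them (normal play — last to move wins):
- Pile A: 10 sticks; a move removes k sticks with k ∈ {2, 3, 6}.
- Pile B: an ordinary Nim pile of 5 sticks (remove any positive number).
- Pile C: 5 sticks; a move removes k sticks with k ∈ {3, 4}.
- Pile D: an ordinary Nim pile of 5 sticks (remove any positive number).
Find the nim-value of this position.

1

Grundy values for pile A (subtraction set {2, 3, 6}):
k:     0  1  2  3  4  5  6  7  8  9 10
g(k):  0  0  1  1  2  0  3  1  2  0  0
So g(10) = 0.
Pile B is a plain Nim pile of size 5, so its Grundy value is 5.
Build the Grundy sequence for pile C with g(k) = mex{g(k−s) : s ∈ {3, 4}, s ≤ k}:
k:     0  1  2  3  4  5
g(k):  0  0  0  1  1  1
So g(5) = 1.
Pile D is a plain Nim pile of size 5, so its Grundy value is 5.
The value of a disjunctive sum is the nim-sum of the parts.
Combined value = 0 ⊕ 5 ⊕ 1 ⊕ 5 = 1.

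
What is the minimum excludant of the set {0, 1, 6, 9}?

2

The values 0, 1 are all present; 2 is the first non-negative integer missing from the set.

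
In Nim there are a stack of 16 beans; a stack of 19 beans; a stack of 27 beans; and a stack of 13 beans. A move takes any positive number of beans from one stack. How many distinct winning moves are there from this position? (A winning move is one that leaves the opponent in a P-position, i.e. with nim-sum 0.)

Nim-sum: 16 XOR 19 XOR 27 XOR 13 = 21.
The overall nim-sum is X = 21. A stack of size p has a winning move iff p XOR X < p (reduce it to p XOR X).
  16: 16 XOR 21 = 5 < 16 — winning move (to 5).
  19: 19 XOR 21 = 6 < 19 — winning move (to 6).
  27: 27 XOR 21 = 14 < 27 — winning move (to 14).
  13: 13 XOR 21 = 24 ≥ 13 — no move.
That gives 3 winning moves.

3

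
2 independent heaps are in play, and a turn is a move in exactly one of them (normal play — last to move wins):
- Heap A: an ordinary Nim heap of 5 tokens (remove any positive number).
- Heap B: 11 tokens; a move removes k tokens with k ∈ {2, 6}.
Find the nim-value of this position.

Heap A is a plain Nim heap of size 5, so its Grundy value is 5.
Build the Grundy sequence for heap B with g(k) = mex{g(k−s) : s ∈ {2, 6}, s ≤ k}:
g(0) = mex{} = 0
g(1) = mex{} = 0
g(2) = mex{0} = 1
g(3) = mex{0} = 1
g(4) = mex{1} = 0
g(5) = mex{1} = 0
g(6) = mex{0} = 1
g(7) = mex{0} = 1
g(8) = mex{1} = 0
g(9) = mex{1} = 0
g(10) = mex{0} = 1
g(11) = mex{0} = 1
So g(11) = 1.
The value of a disjunctive sum is the nim-sum of the parts.
Combined value = 5 XOR 1 = 4.

4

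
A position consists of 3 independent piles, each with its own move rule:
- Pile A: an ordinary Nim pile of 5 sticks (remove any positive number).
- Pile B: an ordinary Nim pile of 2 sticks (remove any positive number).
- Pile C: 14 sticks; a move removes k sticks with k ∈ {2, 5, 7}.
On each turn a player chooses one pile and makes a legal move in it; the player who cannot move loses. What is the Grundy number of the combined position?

Pile A is a plain Nim pile of size 5, so its Grundy value is 5.
Pile B is a plain Nim pile of size 2, so its Grundy value is 2.
Build the Grundy sequence for pile C with g(k) = mex{g(k−s) : s ∈ {2, 5, 7}, s ≤ k}:
k:     0  1  2  3  4  5  6  7  8  9 10 11 12 13 14
g(k):  0  0  1  1  0  2  1  3  2  2  0  3  1  0  0
So g(14) = 0.
By the Sprague-Grundy theorem, the Grundy value of a sum of independent games is the XOR of the component values.
Combined value = 5 XOR 2 XOR 0 = 7.

7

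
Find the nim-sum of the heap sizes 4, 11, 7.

8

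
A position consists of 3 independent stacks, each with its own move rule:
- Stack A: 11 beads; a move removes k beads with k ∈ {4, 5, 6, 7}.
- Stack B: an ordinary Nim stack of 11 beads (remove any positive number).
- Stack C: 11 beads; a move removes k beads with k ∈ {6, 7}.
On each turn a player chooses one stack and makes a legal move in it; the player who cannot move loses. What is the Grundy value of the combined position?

10

Grundy values for stack A (subtraction set {4, 5, 6, 7}):
g(0) = mex{} = 0
g(1) = mex{} = 0
g(2) = mex{} = 0
g(3) = mex{} = 0
g(4) = mex{0} = 1
g(5) = mex{0} = 1
g(6) = mex{0} = 1
g(7) = mex{0} = 1
g(8) = mex{0,1} = 2
g(9) = mex{0,1} = 2
g(10) = mex{0,1} = 2
g(11) = mex{1} = 0
So g(11) = 0.
Stack B is a plain Nim stack of size 11, so its Grundy value is 11.
For stack C, compute g(0), g(1), … with moves {6, 7}:
k:     0  1  2  3  4  5  6  7  8  9 10 11
g(k):  0  0  0  0  0  0  1  1  1  1  1  1
So g(11) = 1.
By the Sprague-Grundy theorem, the Grundy value of a sum of independent games is the XOR of the component values.
Combined value = 0 ⊕ 11 ⊕ 1 = 10.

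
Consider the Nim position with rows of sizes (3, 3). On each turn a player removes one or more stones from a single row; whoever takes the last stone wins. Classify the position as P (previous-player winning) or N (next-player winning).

P-position

Compute the nim-sum pairwise:
3 XOR 3 = 0
The nim-sum is 0, so this is a P-position: the player to move is in a losing position under optimal play.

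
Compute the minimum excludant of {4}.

0

0 is not in the set, so the mex is 0.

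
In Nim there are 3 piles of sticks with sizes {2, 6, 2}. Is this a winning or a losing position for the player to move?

Nim-sum: 2 XOR 6 XOR 2 = 6.
The nim-sum is 6 ≠ 0, so this is an N-position: the player to move can win.

Winning position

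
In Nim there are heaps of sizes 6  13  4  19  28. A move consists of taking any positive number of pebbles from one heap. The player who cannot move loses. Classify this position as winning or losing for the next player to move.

Losing position

Compute the nim-sum pairwise:
6 ^ 13 = 11
11 ^ 4 = 15
15 ^ 19 = 28
28 ^ 28 = 0
The nim-sum is 0, so this is a P-position: the player to move is in a losing position under optimal play.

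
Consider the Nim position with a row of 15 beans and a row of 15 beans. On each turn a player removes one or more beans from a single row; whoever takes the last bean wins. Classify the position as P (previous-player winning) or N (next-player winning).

P-position

In binary:
  1111  (15)
  1111  (15)
  ----
  0000  (0)
The nim-sum is 0, so this is a P-position: the player to move is in a losing position under optimal play.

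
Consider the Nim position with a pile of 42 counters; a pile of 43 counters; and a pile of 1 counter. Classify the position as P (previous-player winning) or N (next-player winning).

Compute the nim-sum pairwise:
42 XOR 43 = 1
1 XOR 1 = 0
The nim-sum is 0, so this is a P-position: the player to move is in a losing position under optimal play.

P-position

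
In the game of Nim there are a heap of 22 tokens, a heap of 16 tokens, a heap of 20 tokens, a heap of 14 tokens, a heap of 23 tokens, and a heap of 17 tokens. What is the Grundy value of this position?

Compute the nim-sum pairwise:
22 ^ 16 = 6
6 ^ 20 = 18
18 ^ 14 = 28
28 ^ 23 = 11
11 ^ 17 = 26

26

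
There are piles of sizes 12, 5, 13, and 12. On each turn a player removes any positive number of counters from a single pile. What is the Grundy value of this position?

8

Write each in binary and XOR column by column:
  1100  (12)
  0101  (5)
  1101  (13)
  1100  (12)
  ----
  1000  (8)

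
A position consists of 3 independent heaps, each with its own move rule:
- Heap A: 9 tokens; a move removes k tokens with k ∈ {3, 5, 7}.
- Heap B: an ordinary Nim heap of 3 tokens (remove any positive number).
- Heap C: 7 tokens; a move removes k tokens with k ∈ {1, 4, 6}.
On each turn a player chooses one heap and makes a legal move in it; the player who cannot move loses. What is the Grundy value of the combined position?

0

For heap A, compute g(0), g(1), … with moves {3, 5, 7}:
g(0) = mex{} = 0
g(1) = mex{} = 0
g(2) = mex{} = 0
g(3) = mex{0} = 1
g(4) = mex{0} = 1
g(5) = mex{0} = 1
g(6) = mex{0,1} = 2
g(7) = mex{0,1} = 2
g(8) = mex{0,1} = 2
g(9) = mex{0,1,2} = 3
So g(9) = 3.
Heap B is a plain Nim heap of size 3, so its Grundy value is 3.
Build the Grundy sequence for heap C with g(k) = mex{g(k−s) : s ∈ {1, 4, 6}, s ≤ k}:
g(0) = mex{} = 0
g(1) = mex{0} = 1
g(2) = mex{1} = 0
g(3) = mex{0} = 1
g(4) = mex{0,1} = 2
g(5) = mex{1,2} = 0
g(6) = mex{0} = 1
g(7) = mex{1} = 0
So g(7) = 0.
By the Sprague-Grundy theorem, the Grundy value of a sum of independent games is the XOR of the component values.
Combined value = 3 ⊕ 3 ⊕ 0 = 0.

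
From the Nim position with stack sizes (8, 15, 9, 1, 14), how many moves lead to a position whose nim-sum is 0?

Write each in binary and XOR column by column:
  1000  (8)
  1111  (15)
  1001  (9)
  0001  (1)
  1110  (14)
  ----
  0001  (1)
The overall nim-sum is X = 1. A stack of size p has a winning move iff p XOR X < p (reduce it to p XOR X).
  8: 8 XOR 1 = 9 ≥ 8 — no move.
  15: 15 XOR 1 = 14 < 15 — winning move (to 14).
  9: 9 XOR 1 = 8 < 9 — winning move (to 8).
  1: 1 XOR 1 = 0 < 1 — winning move (to 0).
  14: 14 XOR 1 = 15 ≥ 14 — no move.
That gives 3 winning moves.

3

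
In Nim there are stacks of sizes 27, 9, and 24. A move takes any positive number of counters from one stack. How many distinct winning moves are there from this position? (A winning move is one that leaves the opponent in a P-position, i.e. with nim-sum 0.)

3

Compute the nim-sum pairwise:
27 XOR 9 = 18
18 XOR 24 = 10
The overall nim-sum is X = 10. A stack of size p has a winning move iff p XOR X < p (reduce it to p XOR X).
  27: 27 XOR 10 = 17 < 27 — winning move (to 17).
  9: 9 XOR 10 = 3 < 9 — winning move (to 3).
  24: 24 XOR 10 = 18 < 24 — winning move (to 18).
That gives 3 winning moves.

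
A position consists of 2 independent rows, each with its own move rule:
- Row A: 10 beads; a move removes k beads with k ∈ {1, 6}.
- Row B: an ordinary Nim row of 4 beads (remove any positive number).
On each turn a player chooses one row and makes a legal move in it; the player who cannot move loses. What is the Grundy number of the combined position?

5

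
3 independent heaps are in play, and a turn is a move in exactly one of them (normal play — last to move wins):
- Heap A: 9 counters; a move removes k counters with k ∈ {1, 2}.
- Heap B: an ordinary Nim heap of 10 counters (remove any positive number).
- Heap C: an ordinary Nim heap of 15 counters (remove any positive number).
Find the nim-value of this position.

5

Grundy values for heap A (subtraction set {1, 2}):
k:     0  1  2  3  4  5  6  7  8  9
g(k):  0  1  2  0  1  2  0  1  2  0
So g(9) = 0.
Heap B is a plain Nim heap of size 10, so its Grundy value is 10.
Heap C is a plain Nim heap of size 15, so its Grundy value is 15.
The value of a disjunctive sum is the nim-sum of the parts.
Combined value = 0 ⊕ 10 ⊕ 15 = 5.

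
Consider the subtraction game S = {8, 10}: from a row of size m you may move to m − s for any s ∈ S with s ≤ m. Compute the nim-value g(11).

Build the Grundy sequence with g(k) = mex{g(k−s) : s ∈ {8, 10}, s ≤ k}:
k:     0  1  2  3  4  5  6  7  8  9 10 11
g(k):  0  0  0  0  0  0  0  0  1  1  1  1
So g(11) = 1.

1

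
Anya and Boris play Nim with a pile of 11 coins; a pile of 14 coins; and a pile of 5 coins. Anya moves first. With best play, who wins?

Boris wins

Compute the nim-sum pairwise:
11 ^ 14 = 5
5 ^ 5 = 0
The nim-sum is 0, so this is a P-position: the player to move is in a losing position under optimal play; Anya is about to move from it and so loses — Boris wins.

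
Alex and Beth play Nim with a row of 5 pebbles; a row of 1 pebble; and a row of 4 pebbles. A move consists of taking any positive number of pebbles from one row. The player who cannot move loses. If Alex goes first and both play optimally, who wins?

Beth wins

Nim-sum: 5 ⊕ 1 ⊕ 4 = 0.
The nim-sum is 0, so this is a P-position: the player to move is in a losing position under optimal play; Alex is about to move from it and so loses — Beth wins.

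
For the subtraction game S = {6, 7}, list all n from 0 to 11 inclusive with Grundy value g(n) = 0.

0, 1, 2, 3, 4, 5

Grundy values for subtraction set {6, 7}:
k:     0  1  2  3  4  5  6  7  8  9 10 11
g(k):  0  0  0  0  0  0  1  1  1  1  1  1
The P-positions (g = 0) in 0..11 are 0, 1, 2, 3, 4, 5.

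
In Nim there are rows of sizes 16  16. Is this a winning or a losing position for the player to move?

Compute the nim-sum pairwise:
16 ⊕ 16 = 0
The nim-sum is 0, so this is a P-position: the player to move is in a losing position under optimal play.

Losing position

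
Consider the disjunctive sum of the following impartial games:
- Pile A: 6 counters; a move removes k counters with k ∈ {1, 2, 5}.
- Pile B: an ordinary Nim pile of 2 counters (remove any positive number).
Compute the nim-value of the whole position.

2

For pile A, compute g(0), g(1), … with moves {1, 2, 5}:
g(0) = mex{} = 0
g(1) = mex{0} = 1
g(2) = mex{0,1} = 2
g(3) = mex{1,2} = 0
g(4) = mex{0,2} = 1
g(5) = mex{0,1} = 2
g(6) = mex{1,2} = 0
So g(6) = 0.
Pile B is a plain Nim pile of size 2, so its Grundy value is 2.
By the Sprague-Grundy theorem, the Grundy value of a sum of independent games is the XOR of the component values.
Combined value = 0 XOR 2 = 2.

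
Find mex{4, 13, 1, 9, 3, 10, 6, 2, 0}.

The values 0, 1, 2, 3, 4 are all present; 5 is the first non-negative integer missing from the set.

5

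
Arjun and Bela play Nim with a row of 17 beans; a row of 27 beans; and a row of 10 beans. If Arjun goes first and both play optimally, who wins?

Bitwise XOR of the heap sizes:
  10001  (17)
  11011  (27)
  01010  (10)
  -----
  00000  (0)
The nim-sum is 0, so this is a P-position: the player to move is in a losing position under optimal play; Arjun is about to move from it and so loses — Bela wins.

Bela wins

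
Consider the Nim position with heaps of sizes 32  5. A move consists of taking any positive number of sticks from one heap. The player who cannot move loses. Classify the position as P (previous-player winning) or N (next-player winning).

Compute the nim-sum pairwise:
32 ^ 5 = 37
The nim-sum is 37 ≠ 0, so this is an N-position: the player to move can win.

N-position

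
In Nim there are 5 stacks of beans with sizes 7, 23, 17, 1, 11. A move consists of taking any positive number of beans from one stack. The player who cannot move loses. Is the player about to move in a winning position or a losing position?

Winning position

Nim-sum: 7 ⊕ 23 ⊕ 17 ⊕ 1 ⊕ 11 = 11.
The nim-sum is 11 ≠ 0, so this is an N-position: the player to move can win.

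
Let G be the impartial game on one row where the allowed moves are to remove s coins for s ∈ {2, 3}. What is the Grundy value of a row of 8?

Grundy values for subtraction set {2, 3}:
k:     0  1  2  3  4  5  6  7  8
g(k):  0  0  1  1  2  0  0  1  1
So g(8) = 1.

1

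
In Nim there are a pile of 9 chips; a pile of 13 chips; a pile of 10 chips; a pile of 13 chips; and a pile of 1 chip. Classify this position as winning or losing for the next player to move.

Winning position

Nim-sum: 9 XOR 13 XOR 10 XOR 13 XOR 1 = 2.
The nim-sum is 2 ≠ 0, so this is an N-position: the player to move can win.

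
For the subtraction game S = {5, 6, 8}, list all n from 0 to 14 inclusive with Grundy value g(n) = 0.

Build the Grundy sequence with g(k) = mex{g(k−s) : s ∈ {5, 6, 8}, s ≤ k}:
g(0) = mex{} = 0
g(1) = mex{} = 0
g(2) = mex{} = 0
g(3) = mex{} = 0
g(4) = mex{} = 0
g(5) = mex{0} = 1
g(6) = mex{0} = 1
g(7) = mex{0} = 1
g(8) = mex{0} = 1
g(9) = mex{0} = 1
g(10) = mex{0,1} = 2
g(11) = mex{0,1} = 2
g(12) = mex{0,1} = 2
g(13) = mex{1} = 0
g(14) = mex{1} = 0
The P-positions (g = 0) in 0..14 are 0, 1, 2, 3, 4, 13, 14.

0, 1, 2, 3, 4, 13, 14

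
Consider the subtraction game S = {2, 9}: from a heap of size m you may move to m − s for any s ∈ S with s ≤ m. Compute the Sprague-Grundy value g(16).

Build the Grundy sequence with g(k) = mex{g(k−s) : s ∈ {2, 9}, s ≤ k}:
k:     0  1  2  3  4  5  6  7  8  9 10 11 12 13 14 15 16
g(k):  0  0  1  1  0  0  1  1  0  2  1  0  0  1  1  0  0
So g(16) = 0.

0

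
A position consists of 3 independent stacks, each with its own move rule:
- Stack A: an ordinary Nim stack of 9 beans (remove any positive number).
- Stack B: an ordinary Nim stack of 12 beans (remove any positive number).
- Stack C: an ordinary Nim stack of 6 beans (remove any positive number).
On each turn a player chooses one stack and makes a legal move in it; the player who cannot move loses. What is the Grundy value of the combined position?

3

Stack A is a plain Nim stack of size 9, so its Grundy value is 9.
Stack B is a plain Nim stack of size 12, so its Grundy value is 12.
Stack C is a plain Nim stack of size 6, so its Grundy value is 6.
By the Sprague-Grundy theorem, the Grundy value of a sum of independent games is the XOR of the component values.
Combined value = 9 XOR 12 XOR 6 = 3.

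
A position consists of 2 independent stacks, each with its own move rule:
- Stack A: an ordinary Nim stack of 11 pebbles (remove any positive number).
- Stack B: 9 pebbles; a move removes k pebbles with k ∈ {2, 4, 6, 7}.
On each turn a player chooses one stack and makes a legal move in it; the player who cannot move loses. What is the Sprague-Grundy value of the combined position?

Stack A is a plain Nim stack of size 11, so its Grundy value is 11.
Grundy values for stack B (subtraction set {2, 4, 6, 7}):
g(0) = mex{} = 0
g(1) = mex{} = 0
g(2) = mex{0} = 1
g(3) = mex{0} = 1
g(4) = mex{0,1} = 2
g(5) = mex{0,1} = 2
g(6) = mex{0,1,2} = 3
g(7) = mex{0,1,2} = 3
g(8) = mex{0,1,2,3} = 4
g(9) = mex{1,2,3} = 0
So g(9) = 0.
The value of a disjunctive sum is the nim-sum of the parts.
Combined value = 11 ⊕ 0 = 11.

11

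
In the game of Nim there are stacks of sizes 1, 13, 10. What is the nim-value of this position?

6

Nim-sum: 1 ⊕ 13 ⊕ 10 = 6.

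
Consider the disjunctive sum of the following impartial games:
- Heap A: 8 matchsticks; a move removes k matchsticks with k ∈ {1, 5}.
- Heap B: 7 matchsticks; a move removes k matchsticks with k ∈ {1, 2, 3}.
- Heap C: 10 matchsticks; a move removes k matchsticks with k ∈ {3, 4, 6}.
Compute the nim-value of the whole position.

For heap A, compute g(0), g(1), … with moves {1, 5}:
k:     0  1  2  3  4  5  6  7  8
g(k):  0  1  0  1  0  1  0  1  0
So g(8) = 0.
Grundy values for heap B (subtraction set {1, 2, 3}):
k:     0  1  2  3  4  5  6  7
g(k):  0  1  2  3  0  1  2  3
So g(7) = 3.
Grundy values for heap C (subtraction set {3, 4, 6}):
k:     0  1  2  3  4  5  6  7  8  9 10
g(k):  0  0  0  1  1  1  2  2  2  0  0
So g(10) = 0.
By the Sprague-Grundy theorem, the Grundy value of a sum of independent games is the XOR of the component values.
Combined value = 0 XOR 3 XOR 0 = 3.

3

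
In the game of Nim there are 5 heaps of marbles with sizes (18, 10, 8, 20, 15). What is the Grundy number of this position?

11

Nim-sum: 18 XOR 10 XOR 8 XOR 20 XOR 15 = 11.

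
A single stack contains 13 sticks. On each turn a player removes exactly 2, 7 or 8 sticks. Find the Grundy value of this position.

2

Build the Grundy sequence with g(k) = mex{g(k−s) : s ∈ {2, 7, 8}, s ≤ k}:
k:     0  1  2  3  4  5  6  7  8  9 10 11 12 13
g(k):  0  0  1  1  0  0  1  1  2  2  0  3  1  2
So g(13) = 2.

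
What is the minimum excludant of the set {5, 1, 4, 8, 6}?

0 is not in the set, so the mex is 0.

0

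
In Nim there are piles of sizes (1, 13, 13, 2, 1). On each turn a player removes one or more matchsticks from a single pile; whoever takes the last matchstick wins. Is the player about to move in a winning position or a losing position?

Write each in binary and XOR column by column:
  0001  (1)
  1101  (13)
  1101  (13)
  0010  (2)
  0001  (1)
  ----
  0010  (2)
The nim-sum is 2 ≠ 0, so this is an N-position: the player to move can win.

Winning position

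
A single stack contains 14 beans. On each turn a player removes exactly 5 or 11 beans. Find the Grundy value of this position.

2

Grundy values for subtraction set {5, 11}:
g(0) = mex{} = 0
g(1) = mex{} = 0
g(2) = mex{} = 0
g(3) = mex{} = 0
g(4) = mex{} = 0
g(5) = mex{0} = 1
g(6) = mex{0} = 1
g(7) = mex{0} = 1
g(8) = mex{0} = 1
g(9) = mex{0} = 1
g(10) = mex{1} = 0
g(11) = mex{0,1} = 2
g(12) = mex{0,1} = 2
g(13) = mex{0,1} = 2
g(14) = mex{0,1} = 2
So g(14) = 2.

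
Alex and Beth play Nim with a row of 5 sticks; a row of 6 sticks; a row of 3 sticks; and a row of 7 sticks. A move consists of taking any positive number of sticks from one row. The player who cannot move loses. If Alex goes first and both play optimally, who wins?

Alex wins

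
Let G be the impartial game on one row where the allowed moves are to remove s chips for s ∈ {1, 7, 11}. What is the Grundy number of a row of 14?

Compute g(0), g(1), … for moves {1, 7, 11}:
g(0) = mex{} = 0
g(1) = mex{0} = 1
g(2) = mex{1} = 0
g(3) = mex{0} = 1
g(4) = mex{1} = 0
g(5) = mex{0} = 1
g(6) = mex{1} = 0
g(7) = mex{0} = 1
g(8) = mex{1} = 0
g(9) = mex{0} = 1
g(10) = mex{1} = 0
g(11) = mex{0} = 1
g(12) = mex{1} = 0
g(13) = mex{0} = 1
g(14) = mex{1} = 0
So g(14) = 0.

0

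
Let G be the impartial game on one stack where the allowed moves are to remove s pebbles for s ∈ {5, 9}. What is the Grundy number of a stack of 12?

Compute g(0), g(1), … for moves {5, 9}:
k:     0  1  2  3  4  5  6  7  8  9 10 11 12
g(k):  0  0  0  0  0  1  1  1  1  1  2  2  2
So g(12) = 2.

2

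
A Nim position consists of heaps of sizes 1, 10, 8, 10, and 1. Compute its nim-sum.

8

Nim-sum: 1 ⊕ 10 ⊕ 8 ⊕ 10 ⊕ 1 = 8.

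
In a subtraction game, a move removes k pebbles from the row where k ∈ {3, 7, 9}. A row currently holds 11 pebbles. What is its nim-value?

3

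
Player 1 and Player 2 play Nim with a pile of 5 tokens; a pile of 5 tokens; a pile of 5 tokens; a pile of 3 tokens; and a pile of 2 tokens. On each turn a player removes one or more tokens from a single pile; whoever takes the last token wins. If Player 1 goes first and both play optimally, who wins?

Player 1 wins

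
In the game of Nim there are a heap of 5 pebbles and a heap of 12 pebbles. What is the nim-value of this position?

9

In binary:
  0101  (5)
  1100  (12)
  ----
  1001  (9)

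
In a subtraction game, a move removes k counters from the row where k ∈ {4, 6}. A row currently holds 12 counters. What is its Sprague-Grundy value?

0

Compute g(0), g(1), … for moves {4, 6}:
g(0) = mex{} = 0
g(1) = mex{} = 0
g(2) = mex{} = 0
g(3) = mex{} = 0
g(4) = mex{0} = 1
g(5) = mex{0} = 1
g(6) = mex{0} = 1
g(7) = mex{0} = 1
g(8) = mex{0,1} = 2
g(9) = mex{0,1} = 2
g(10) = mex{1} = 0
g(11) = mex{1} = 0
g(12) = mex{1,2} = 0
So g(12) = 0.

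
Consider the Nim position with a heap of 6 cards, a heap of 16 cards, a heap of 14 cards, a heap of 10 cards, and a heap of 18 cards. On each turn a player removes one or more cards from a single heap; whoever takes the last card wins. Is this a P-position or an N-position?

P-position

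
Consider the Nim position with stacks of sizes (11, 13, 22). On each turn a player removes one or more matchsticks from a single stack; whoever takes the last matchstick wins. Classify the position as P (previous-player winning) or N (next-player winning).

Nim-sum: 11 ^ 13 ^ 22 = 16.
The nim-sum is 16 ≠ 0, so this is an N-position: the player to move can win.

N-position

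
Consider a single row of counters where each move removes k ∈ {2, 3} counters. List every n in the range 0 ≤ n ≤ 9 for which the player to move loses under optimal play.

0, 1, 5, 6

Build the Grundy sequence with g(k) = mex{g(k−s) : s ∈ {2, 3}, s ≤ k}:
k:     0  1  2  3  4  5  6  7  8  9
g(k):  0  0  1  1  2  0  0  1  1  2
The P-positions (g = 0) in 0..9 are 0, 1, 5, 6.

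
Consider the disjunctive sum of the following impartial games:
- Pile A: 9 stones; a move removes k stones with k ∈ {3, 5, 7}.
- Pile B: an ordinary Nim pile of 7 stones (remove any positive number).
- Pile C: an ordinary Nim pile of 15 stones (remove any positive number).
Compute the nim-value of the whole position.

For pile A, compute g(0), g(1), … with moves {3, 5, 7}:
g(0) = mex{} = 0
g(1) = mex{} = 0
g(2) = mex{} = 0
g(3) = mex{0} = 1
g(4) = mex{0} = 1
g(5) = mex{0} = 1
g(6) = mex{0,1} = 2
g(7) = mex{0,1} = 2
g(8) = mex{0,1} = 2
g(9) = mex{0,1,2} = 3
So g(9) = 3.
Pile B is a plain Nim pile of size 7, so its Grundy value is 7.
Pile C is a plain Nim pile of size 15, so its Grundy value is 15.
By the Sprague-Grundy theorem, the Grundy value of a sum of independent games is the XOR of the component values.
Combined value = 3 XOR 7 XOR 15 = 11.

11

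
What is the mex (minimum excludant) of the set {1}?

0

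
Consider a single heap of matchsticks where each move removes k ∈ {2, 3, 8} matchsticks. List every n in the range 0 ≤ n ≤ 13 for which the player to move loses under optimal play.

0, 1, 5, 6, 10, 11

Build the Grundy sequence with g(k) = mex{g(k−s) : s ∈ {2, 3, 8}, s ≤ k}:
k:     0  1  2  3  4  5  6  7  8  9 10 11 12 13
g(k):  0  0  1  1  2  0  0  1  1  2  0  0  1  1
The P-positions (g = 0) in 0..13 are 0, 1, 5, 6, 10, 11.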